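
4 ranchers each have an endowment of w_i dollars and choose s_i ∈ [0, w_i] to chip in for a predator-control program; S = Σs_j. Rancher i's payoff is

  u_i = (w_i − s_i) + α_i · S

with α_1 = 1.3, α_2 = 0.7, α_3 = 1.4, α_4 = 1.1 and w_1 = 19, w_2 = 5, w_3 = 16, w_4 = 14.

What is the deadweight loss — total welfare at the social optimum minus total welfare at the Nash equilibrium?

∂u_i/∂s_i = α_i − 1, so rancher i contributes w_i if α_i > 1, else 0.
α_i > 1 for i ∈ {1, 3, 4}; NE contributions (19, 0, 16, 14), S = 49.
W^NE = Σw_i − S^NE + (Σα_i)·S^NE = 54 + 3.5·49 = 225.5.
Planner: ∂(Σu_j)/∂s_i = Σα_j − 1 = 3.5 > 0, so everyone contributes w_i; S^SO = 54, W^SO = 54 + 3.5·54 = 243.
Deadweight loss = 17.5.

17.5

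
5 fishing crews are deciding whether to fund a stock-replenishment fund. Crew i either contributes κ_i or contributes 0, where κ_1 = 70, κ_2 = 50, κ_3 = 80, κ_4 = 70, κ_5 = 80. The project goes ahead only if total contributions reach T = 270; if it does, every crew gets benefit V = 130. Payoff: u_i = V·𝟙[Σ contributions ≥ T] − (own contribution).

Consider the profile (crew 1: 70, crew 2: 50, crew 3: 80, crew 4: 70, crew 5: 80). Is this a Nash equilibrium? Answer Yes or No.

Total = 350 ≥ 270: provided.
Crew 1 (pledges 70, payoff 60): dropping to 0 → total 280, payoff 130. Profitable deviation.

No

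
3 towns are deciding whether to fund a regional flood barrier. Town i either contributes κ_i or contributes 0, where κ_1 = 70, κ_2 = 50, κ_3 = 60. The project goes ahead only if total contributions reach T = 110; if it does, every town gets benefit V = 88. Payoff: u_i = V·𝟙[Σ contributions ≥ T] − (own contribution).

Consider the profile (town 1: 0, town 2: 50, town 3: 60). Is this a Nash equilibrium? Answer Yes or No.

Total = 110 ≥ 110: provided.
Town 1 (pledges 0, payoff 88): pledging 70 → total 180, payoff 18. No gain.
Town 2 (pledges 50, payoff 38): dropping to 0 → total 60, payoff 0. No gain.
Town 3 (pledges 60, payoff 28): dropping to 0 → total 50, payoff 0. No gain.

Yes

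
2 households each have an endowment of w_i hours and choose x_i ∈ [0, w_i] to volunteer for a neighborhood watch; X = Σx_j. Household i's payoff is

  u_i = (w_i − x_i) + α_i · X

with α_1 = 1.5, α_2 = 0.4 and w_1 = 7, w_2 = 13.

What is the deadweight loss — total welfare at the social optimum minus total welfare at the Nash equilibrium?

11.7

∂u_i/∂x_i = α_i − 1, so household i contributes w_i if α_i > 1, else 0.
α_i > 1 for i ∈ {1}; NE contributions (7, 0), X = 7.
W^NE = Σw_i − X^NE + (Σα_i)·X^NE = 20 + 0.9·7 = 26.3.
Planner: ∂(Σu_j)/∂x_i = Σα_j − 1 = 0.9 > 0, so everyone contributes w_i; X^SO = 20, W^SO = 20 + 0.9·20 = 38.
Deadweight loss = 11.7.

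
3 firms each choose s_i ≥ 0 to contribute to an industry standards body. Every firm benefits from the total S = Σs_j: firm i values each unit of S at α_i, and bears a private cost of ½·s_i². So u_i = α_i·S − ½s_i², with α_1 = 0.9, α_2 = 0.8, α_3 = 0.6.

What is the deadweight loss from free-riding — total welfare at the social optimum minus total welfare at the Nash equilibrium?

Firm i's FOC: ∂u_i/∂s_i = α_i − s_i = 0, so s_i* = α_i.
NE contributions = (0.9, 0.8, 0.6); S = 2.3.
W^NE = (Σα)·S − ½Σα_i² = 2.3² − ½·1.81 = 4.385.
Planner sets s_i = Σα_j = 2.3 for every i, so S^SO = 3·2.3 = 6.9.
W^SO = (Σα)·S^SO − ½·3·(Σα)² = (3/2)·2.3² = 7.935.
Deadweight loss = W^SO − W^NE = 3.55.

3.55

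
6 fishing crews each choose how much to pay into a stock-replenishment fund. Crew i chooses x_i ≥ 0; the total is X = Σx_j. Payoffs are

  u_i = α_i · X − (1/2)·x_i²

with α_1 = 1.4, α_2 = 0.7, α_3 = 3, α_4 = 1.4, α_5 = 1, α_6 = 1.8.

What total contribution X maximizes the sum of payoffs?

Planner FOC: ∂(Σu_j)/∂x_i = (Σα_j) − x_i = 0, so x_i^SO = Σα_j = 9.3 for every i; X^SO = 55.8.

55.8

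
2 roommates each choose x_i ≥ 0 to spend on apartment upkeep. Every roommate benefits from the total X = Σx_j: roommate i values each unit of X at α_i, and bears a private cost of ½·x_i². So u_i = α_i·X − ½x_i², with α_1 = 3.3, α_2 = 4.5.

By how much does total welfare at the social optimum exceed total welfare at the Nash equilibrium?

Roommate i's FOC: ∂u_i/∂x_i = α_i − x_i = 0, so x_i* = α_i.
NE contributions = (3.3, 4.5); X = 7.8.
W^NE = (Σα)·X − ½Σα_i² = 7.8² − ½·31.14 = 45.27.
Planner sets x_i = Σα_j = 7.8 for every i, so X^SO = 2·7.8 = 15.6.
W^SO = (Σα)·X^SO − ½·2·(Σα)² = (2/2)·7.8² = 60.84.
Deadweight loss = W^SO − W^NE = 15.57.

15.57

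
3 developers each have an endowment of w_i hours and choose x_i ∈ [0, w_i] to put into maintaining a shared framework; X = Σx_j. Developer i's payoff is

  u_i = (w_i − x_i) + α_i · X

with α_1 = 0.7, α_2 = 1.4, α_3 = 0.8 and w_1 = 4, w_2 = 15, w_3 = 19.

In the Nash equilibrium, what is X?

15

∂u_i/∂x_i = α_i − 1, so developer i contributes w_i if α_i > 1, else 0.
α_i > 1 for i ∈ {2}; NE contributions (0, 15, 0), X = 15.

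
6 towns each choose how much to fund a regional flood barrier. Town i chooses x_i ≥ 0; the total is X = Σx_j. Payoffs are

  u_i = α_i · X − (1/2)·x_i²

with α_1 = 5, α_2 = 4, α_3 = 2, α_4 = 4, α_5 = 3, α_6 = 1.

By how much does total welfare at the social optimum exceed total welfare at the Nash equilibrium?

Town i's FOC: ∂u_i/∂x_i = α_i − x_i = 0, so x_i* = α_i.
NE contributions = (5, 4, 2, 4, 3, 1); X = 19.
W^NE = (Σα)·X − ½Σα_i² = 19² − ½·71 = 325.5.
Planner sets x_i = Σα_j = 19 for every i, so X^SO = 6·19 = 114.
W^SO = (Σα)·X^SO − ½·6·(Σα)² = (6/2)·19² = 1083.
Deadweight loss = W^SO − W^NE = 757.5.

757.5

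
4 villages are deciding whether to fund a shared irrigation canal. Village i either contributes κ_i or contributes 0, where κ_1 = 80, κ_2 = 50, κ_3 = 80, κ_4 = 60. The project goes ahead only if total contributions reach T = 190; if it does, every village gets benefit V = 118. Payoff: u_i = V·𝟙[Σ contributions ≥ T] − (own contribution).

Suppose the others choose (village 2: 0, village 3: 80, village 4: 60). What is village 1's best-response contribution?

80

Others' total = 140. Contributing 80 brings total to 220 ≥ 190: gain V − κ_1 = 38.
Best response: 80.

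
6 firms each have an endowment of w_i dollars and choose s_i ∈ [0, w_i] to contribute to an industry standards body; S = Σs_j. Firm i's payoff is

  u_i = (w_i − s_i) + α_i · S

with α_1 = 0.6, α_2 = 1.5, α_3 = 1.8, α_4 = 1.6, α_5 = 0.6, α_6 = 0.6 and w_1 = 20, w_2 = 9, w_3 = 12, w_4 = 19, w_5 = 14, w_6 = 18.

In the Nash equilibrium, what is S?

∂u_i/∂s_i = α_i − 1, so firm i contributes w_i if α_i > 1, else 0.
α_i > 1 for i ∈ {2, 3, 4}; NE contributions (0, 9, 12, 19, 0, 0), S = 40.

40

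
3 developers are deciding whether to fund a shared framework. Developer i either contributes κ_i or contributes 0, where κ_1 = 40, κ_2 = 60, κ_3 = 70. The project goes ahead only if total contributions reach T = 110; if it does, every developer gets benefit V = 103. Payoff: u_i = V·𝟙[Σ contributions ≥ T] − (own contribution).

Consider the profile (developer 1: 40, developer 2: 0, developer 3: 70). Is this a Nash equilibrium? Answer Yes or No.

Yes

Total = 110 ≥ 110: provided.
Developer 1 (pledges 40, payoff 63): dropping to 0 → total 70, payoff 0. No gain.
Developer 2 (pledges 0, payoff 103): pledging 60 → total 170, payoff 43. No gain.
Developer 3 (pledges 70, payoff 33): dropping to 0 → total 40, payoff 0. No gain.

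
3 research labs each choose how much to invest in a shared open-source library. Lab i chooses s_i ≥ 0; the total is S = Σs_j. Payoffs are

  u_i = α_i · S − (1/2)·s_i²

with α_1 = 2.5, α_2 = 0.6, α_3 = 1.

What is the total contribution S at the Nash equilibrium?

Lab i's FOC: ∂u_i/∂s_i = α_i − s_i = 0, so s_i* = α_i.
NE contributions = (2.5, 0.6, 1); S = 4.1.

4.1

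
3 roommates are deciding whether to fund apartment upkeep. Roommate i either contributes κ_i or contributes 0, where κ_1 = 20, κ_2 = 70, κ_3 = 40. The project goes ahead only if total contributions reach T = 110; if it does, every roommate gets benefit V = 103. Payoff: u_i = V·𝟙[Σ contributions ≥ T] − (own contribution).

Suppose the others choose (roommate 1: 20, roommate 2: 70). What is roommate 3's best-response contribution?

40

Others' total = 90. Contributing 40 brings total to 130 ≥ 110: gain V − κ_3 = 63.
Best response: 40.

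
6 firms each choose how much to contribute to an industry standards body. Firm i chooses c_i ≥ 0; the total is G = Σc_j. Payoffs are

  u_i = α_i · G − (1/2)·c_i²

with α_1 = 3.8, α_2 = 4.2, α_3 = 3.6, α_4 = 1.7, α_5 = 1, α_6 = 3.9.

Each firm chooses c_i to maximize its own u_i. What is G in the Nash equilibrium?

18.2

Firm i's FOC: ∂u_i/∂c_i = α_i − c_i = 0, so c_i* = α_i.
NE contributions = (3.8, 4.2, 3.6, 1.7, 1, 3.9); G = 18.2.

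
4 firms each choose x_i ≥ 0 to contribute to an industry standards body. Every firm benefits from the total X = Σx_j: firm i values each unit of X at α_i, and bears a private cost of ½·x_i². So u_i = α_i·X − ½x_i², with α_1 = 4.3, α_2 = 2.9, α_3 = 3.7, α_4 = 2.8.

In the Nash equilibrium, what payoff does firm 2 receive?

Firm i's FOC: ∂u_i/∂x_i = α_i − x_i = 0, so x_i* = α_i.
NE contributions = (4.3, 2.9, 3.7, 2.8); X = 13.7.
u_2 = α_2·X − ½·(x_2)² = 2.9·13.7 − ½·2.9² = 35.525.

35.525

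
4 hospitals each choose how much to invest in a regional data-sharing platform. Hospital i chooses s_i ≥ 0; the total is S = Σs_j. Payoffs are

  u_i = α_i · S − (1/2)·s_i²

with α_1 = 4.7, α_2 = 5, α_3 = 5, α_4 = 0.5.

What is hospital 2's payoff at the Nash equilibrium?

Hospital i's FOC: ∂u_i/∂s_i = α_i − s_i = 0, so s_i* = α_i.
NE contributions = (4.7, 5, 5, 0.5); S = 15.2.
u_2 = α_2·S − ½·(s_2)² = 5·15.2 − ½·5² = 63.5.

63.5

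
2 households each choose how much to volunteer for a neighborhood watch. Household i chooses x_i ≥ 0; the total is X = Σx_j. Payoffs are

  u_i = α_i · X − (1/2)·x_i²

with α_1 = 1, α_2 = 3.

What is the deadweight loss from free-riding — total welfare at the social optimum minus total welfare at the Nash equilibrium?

5

Household i's FOC: ∂u_i/∂x_i = α_i − x_i = 0, so x_i* = α_i.
NE contributions = (1, 3); X = 4.
W^NE = (Σα)·X − ½Σα_i² = 4² − ½·10 = 11.
Planner sets x_i = Σα_j = 4 for every i, so X^SO = 2·4 = 8.
W^SO = (Σα)·X^SO − ½·2·(Σα)² = (2/2)·4² = 16.
Deadweight loss = W^SO − W^NE = 5.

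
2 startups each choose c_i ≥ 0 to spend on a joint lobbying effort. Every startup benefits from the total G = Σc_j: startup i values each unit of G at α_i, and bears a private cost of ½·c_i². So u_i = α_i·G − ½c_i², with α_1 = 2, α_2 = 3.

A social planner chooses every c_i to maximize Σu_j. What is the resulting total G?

Planner FOC: ∂(Σu_j)/∂c_i = (Σα_j) − c_i = 0, so c_i^SO = Σα_j = 5 for every i; G^SO = 10.

10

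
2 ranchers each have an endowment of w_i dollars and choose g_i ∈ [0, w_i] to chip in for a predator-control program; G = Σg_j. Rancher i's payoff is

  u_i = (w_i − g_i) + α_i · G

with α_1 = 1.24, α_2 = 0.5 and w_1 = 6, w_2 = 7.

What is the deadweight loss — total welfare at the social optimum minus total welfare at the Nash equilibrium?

5.18

∂u_i/∂g_i = α_i − 1, so rancher i contributes w_i if α_i > 1, else 0.
α_i > 1 for i ∈ {1}; NE contributions (6, 0), G = 6.
W^NE = Σw_i − G^NE + (Σα_i)·G^NE = 13 + 0.74·6 = 17.44.
Planner: ∂(Σu_j)/∂g_i = Σα_j − 1 = 0.74 > 0, so everyone contributes w_i; G^SO = 13, W^SO = 13 + 0.74·13 = 22.62.
Deadweight loss = 5.18.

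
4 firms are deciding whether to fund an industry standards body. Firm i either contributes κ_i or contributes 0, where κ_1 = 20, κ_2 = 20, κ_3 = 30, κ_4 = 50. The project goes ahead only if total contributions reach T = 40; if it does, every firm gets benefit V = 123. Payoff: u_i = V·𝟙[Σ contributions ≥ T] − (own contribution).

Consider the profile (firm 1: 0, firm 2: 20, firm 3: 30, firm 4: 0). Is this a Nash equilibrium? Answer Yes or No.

Total = 50 ≥ 40: provided.
Firm 1 (pledges 0, payoff 123): pledging 20 → total 70, payoff 103. No gain.
Firm 2 (pledges 20, payoff 103): dropping to 0 → total 30, payoff 0. No gain.
Firm 3 (pledges 30, payoff 93): dropping to 0 → total 20, payoff 0. No gain.
Firm 4 (pledges 0, payoff 123): pledging 50 → total 100, payoff 73. No gain.

Yes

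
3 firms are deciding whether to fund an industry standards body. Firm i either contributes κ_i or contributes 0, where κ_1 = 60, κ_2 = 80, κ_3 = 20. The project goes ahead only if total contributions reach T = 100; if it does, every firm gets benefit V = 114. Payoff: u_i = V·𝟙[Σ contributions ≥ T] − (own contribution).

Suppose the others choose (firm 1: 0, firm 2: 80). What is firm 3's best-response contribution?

20

Others' total = 80. Contributing 20 brings total to 100 ≥ 100: gain V − κ_3 = 94.
Best response: 20.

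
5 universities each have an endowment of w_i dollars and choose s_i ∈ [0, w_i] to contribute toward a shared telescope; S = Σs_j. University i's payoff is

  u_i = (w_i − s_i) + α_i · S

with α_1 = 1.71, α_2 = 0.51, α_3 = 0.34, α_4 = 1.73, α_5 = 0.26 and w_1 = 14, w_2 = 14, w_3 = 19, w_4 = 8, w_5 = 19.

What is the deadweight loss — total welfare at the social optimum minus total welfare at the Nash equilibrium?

∂u_i/∂s_i = α_i − 1, so university i contributes w_i if α_i > 1, else 0.
α_i > 1 for i ∈ {1, 4}; NE contributions (14, 0, 0, 8, 0), S = 22.
W^NE = Σw_i − S^NE + (Σα_i)·S^NE = 74 + 3.55·22 = 152.1.
Planner: ∂(Σu_j)/∂s_i = Σα_j − 1 = 3.55 > 0, so everyone contributes w_i; S^SO = 74, W^SO = 74 + 3.55·74 = 336.7.
Deadweight loss = 184.6.

184.6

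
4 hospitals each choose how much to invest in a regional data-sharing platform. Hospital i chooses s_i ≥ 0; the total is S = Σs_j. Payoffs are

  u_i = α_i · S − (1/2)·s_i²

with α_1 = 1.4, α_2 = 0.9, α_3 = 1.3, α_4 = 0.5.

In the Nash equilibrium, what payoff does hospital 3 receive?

Hospital i's FOC: ∂u_i/∂s_i = α_i − s_i = 0, so s_i* = α_i.
NE contributions = (1.4, 0.9, 1.3, 0.5); S = 4.1.
u_3 = α_3·S − ½·(s_3)² = 1.3·4.1 − ½·1.3² = 4.485.

4.485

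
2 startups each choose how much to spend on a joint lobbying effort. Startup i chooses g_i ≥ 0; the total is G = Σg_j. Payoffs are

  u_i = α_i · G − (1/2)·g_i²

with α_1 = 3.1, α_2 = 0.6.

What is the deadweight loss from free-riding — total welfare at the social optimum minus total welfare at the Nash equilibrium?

Startup i's FOC: ∂u_i/∂g_i = α_i − g_i = 0, so g_i* = α_i.
NE contributions = (3.1, 0.6); G = 3.7.
W^NE = (Σα)·G − ½Σα_i² = 3.7² − ½·9.97 = 8.705.
Planner sets g_i = Σα_j = 3.7 for every i, so G^SO = 2·3.7 = 7.4.
W^SO = (Σα)·G^SO − ½·2·(Σα)² = (2/2)·3.7² = 13.69.
Deadweight loss = W^SO − W^NE = 4.985.

4.985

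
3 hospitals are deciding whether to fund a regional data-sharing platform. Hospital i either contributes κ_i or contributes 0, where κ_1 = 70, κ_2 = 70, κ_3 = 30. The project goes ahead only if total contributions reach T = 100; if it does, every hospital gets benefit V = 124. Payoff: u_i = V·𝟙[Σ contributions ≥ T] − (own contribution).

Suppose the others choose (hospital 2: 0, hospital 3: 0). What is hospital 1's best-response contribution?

0

Others' total = 0. Even contributing 70 gives 70 < 100: no benefit either way.
Best response: 0.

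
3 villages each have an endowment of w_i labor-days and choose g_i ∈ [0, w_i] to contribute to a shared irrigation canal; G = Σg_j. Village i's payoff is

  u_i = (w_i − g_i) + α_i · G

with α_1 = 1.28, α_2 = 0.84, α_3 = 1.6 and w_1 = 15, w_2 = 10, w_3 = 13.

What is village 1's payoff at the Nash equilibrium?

35.84

∂u_i/∂g_i = α_i − 1, so village i contributes w_i if α_i > 1, else 0.
α_i > 1 for i ∈ {1, 3}; NE contributions (15, 0, 13), G = 28.
u_1 = (15 − 15) + 1.28·28 = 35.84.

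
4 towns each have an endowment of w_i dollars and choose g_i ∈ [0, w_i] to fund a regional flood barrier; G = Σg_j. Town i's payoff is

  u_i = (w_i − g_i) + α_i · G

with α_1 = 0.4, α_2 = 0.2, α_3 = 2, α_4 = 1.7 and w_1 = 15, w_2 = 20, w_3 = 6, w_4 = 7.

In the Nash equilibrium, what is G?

13

∂u_i/∂g_i = α_i − 1, so town i contributes w_i if α_i > 1, else 0.
α_i > 1 for i ∈ {3, 4}; NE contributions (0, 0, 6, 7), G = 13.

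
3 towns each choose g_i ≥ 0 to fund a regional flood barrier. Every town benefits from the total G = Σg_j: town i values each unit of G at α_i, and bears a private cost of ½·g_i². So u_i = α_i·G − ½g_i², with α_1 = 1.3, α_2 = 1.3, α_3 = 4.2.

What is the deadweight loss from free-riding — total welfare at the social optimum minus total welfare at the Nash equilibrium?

Town i's FOC: ∂u_i/∂g_i = α_i − g_i = 0, so g_i* = α_i.
NE contributions = (1.3, 1.3, 4.2); G = 6.8.
W^NE = (Σα)·G − ½Σα_i² = 6.8² − ½·21.02 = 35.73.
Planner sets g_i = Σα_j = 6.8 for every i, so G^SO = 3·6.8 = 20.4.
W^SO = (Σα)·G^SO − ½·3·(Σα)² = (3/2)·6.8² = 69.36.
Deadweight loss = W^SO − W^NE = 33.63.

33.63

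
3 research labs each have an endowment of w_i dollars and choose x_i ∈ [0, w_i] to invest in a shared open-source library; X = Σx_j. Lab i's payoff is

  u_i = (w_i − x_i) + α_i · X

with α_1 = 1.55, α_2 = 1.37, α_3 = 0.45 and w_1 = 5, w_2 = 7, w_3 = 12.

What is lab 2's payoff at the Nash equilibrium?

∂u_i/∂x_i = α_i − 1, so lab i contributes w_i if α_i > 1, else 0.
α_i > 1 for i ∈ {1, 2}; NE contributions (5, 7, 0), X = 12.
u_2 = (7 − 7) + 1.37·12 = 16.44.

16.44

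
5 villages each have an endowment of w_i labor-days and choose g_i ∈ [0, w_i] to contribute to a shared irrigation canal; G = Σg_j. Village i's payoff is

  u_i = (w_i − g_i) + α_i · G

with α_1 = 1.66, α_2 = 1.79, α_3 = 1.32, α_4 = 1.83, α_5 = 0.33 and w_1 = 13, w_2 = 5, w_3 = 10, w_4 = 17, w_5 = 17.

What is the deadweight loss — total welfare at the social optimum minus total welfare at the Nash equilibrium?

∂u_i/∂g_i = α_i − 1, so village i contributes w_i if α_i > 1, else 0.
α_i > 1 for i ∈ {1, 2, 3, 4}; NE contributions (13, 5, 10, 17, 0), G = 45.
W^NE = Σw_i − G^NE + (Σα_i)·G^NE = 62 + 5.93·45 = 328.85.
Planner: ∂(Σu_j)/∂g_i = Σα_j − 1 = 5.93 > 0, so everyone contributes w_i; G^SO = 62, W^SO = 62 + 5.93·62 = 429.66.
Deadweight loss = 100.81.

100.81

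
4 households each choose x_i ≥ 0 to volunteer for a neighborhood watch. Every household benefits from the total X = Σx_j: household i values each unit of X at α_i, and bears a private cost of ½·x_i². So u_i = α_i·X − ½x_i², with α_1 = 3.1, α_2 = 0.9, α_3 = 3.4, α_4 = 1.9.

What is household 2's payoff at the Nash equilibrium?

Household i's FOC: ∂u_i/∂x_i = α_i − x_i = 0, so x_i* = α_i.
NE contributions = (3.1, 0.9, 3.4, 1.9); X = 9.3.
u_2 = α_2·X − ½·(x_2)² = 0.9·9.3 − ½·0.9² = 7.965.

7.965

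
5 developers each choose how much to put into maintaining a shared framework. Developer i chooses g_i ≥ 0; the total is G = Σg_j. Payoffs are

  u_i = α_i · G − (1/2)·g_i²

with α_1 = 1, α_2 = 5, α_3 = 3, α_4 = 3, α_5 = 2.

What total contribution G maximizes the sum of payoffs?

70

Planner FOC: ∂(Σu_j)/∂g_i = (Σα_j) − g_i = 0, so g_i^SO = Σα_j = 14 for every i; G^SO = 70.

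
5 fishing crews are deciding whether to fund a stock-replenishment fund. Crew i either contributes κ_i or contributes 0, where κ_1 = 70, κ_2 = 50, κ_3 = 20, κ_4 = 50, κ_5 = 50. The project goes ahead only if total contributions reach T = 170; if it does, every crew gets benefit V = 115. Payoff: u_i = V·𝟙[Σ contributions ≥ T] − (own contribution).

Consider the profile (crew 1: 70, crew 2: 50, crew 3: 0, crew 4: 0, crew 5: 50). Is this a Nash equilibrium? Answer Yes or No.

Yes

Total = 170 ≥ 170: provided.
Crew 1 (pledges 70, payoff 45): dropping to 0 → total 100, payoff 0. No gain.
Crew 2 (pledges 50, payoff 65): dropping to 0 → total 120, payoff 0. No gain.
Crew 3 (pledges 0, payoff 115): pledging 20 → total 190, payoff 95. No gain.
Crew 4 (pledges 0, payoff 115): pledging 50 → total 220, payoff 65. No gain.
Crew 5 (pledges 50, payoff 65): dropping to 0 → total 120, payoff 0. No gain.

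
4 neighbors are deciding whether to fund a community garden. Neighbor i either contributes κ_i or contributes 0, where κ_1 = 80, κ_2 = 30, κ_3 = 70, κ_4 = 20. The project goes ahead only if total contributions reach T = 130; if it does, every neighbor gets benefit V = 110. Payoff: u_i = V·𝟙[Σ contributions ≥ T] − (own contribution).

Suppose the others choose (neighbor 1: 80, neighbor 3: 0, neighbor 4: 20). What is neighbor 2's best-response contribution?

30

Others' total = 100. Contributing 30 brings total to 130 ≥ 130: gain V − κ_2 = 80.
Best response: 30.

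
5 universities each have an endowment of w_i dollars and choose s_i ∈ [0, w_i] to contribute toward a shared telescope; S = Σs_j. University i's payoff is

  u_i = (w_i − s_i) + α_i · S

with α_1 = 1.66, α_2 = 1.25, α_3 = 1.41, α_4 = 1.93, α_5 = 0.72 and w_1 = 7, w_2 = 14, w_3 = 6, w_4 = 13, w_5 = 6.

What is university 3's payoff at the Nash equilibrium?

∂u_i/∂s_i = α_i − 1, so university i contributes w_i if α_i > 1, else 0.
α_i > 1 for i ∈ {1, 2, 3, 4}; NE contributions (7, 14, 6, 13, 0), S = 40.
u_3 = (6 − 6) + 1.41·40 = 56.4.

56.4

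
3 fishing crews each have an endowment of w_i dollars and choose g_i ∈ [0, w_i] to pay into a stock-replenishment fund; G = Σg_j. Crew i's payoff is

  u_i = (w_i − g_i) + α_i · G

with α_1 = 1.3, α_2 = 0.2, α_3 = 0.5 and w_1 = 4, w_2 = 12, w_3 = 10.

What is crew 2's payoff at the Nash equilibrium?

∂u_i/∂g_i = α_i − 1, so crew i contributes w_i if α_i > 1, else 0.
α_i > 1 for i ∈ {1}; NE contributions (4, 0, 0), G = 4.
u_2 = (12 − 0) + 0.2·4 = 12.8.

12.8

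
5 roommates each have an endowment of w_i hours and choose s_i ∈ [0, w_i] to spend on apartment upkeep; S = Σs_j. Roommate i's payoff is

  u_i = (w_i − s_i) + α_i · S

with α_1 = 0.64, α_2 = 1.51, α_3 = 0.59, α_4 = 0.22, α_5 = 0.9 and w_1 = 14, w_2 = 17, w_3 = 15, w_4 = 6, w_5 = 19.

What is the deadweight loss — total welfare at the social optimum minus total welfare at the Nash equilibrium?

154.44

∂u_i/∂s_i = α_i − 1, so roommate i contributes w_i if α_i > 1, else 0.
α_i > 1 for i ∈ {2}; NE contributions (0, 17, 0, 0, 0), S = 17.
W^NE = Σw_i − S^NE + (Σα_i)·S^NE = 71 + 2.86·17 = 119.62.
Planner: ∂(Σu_j)/∂s_i = Σα_j − 1 = 2.86 > 0, so everyone contributes w_i; S^SO = 71, W^SO = 71 + 2.86·71 = 274.06.
Deadweight loss = 154.44.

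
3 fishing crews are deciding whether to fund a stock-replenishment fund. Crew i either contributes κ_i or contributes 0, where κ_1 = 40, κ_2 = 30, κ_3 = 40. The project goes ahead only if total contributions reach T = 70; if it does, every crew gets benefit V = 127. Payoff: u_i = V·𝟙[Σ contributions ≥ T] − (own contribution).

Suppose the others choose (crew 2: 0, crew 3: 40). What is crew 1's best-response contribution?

Others' total = 40. Contributing 40 brings total to 80 ≥ 70: gain V − κ_1 = 87.
Best response: 40.

40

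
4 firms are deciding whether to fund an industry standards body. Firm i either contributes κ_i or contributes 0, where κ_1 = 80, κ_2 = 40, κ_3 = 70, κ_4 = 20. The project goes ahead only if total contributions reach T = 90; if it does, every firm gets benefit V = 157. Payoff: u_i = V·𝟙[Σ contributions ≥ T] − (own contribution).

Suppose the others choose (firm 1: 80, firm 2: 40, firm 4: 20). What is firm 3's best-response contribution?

Others' total = 140 ≥ 90; contributing adds cost 70 for no extra benefit.
Best response: 0.

0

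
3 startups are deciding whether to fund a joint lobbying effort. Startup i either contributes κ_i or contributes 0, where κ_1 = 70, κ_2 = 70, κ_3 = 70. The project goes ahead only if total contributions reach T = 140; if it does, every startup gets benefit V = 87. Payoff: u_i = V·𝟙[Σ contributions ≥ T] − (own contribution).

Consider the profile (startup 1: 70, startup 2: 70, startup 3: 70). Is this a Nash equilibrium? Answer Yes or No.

No

Total = 210 ≥ 140: provided.
Startup 1 (pledges 70, payoff 17): dropping to 0 → total 140, payoff 87. Profitable deviation.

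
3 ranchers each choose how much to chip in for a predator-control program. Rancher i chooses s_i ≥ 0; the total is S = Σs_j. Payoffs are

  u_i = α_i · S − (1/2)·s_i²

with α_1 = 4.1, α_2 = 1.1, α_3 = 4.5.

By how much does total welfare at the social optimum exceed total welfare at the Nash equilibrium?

Rancher i's FOC: ∂u_i/∂s_i = α_i − s_i = 0, so s_i* = α_i.
NE contributions = (4.1, 1.1, 4.5); S = 9.7.
W^NE = (Σα)·S − ½Σα_i² = 9.7² − ½·38.27 = 74.955.
Planner sets s_i = Σα_j = 9.7 for every i, so S^SO = 3·9.7 = 29.1.
W^SO = (Σα)·S^SO − ½·3·(Σα)² = (3/2)·9.7² = 141.135.
Deadweight loss = W^SO − W^NE = 66.18.

66.18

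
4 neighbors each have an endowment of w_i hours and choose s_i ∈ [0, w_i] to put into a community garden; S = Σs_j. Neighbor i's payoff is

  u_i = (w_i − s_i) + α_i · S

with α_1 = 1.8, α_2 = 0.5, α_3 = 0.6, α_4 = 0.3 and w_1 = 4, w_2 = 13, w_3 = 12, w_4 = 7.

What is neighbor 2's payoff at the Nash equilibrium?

15

∂u_i/∂s_i = α_i − 1, so neighbor i contributes w_i if α_i > 1, else 0.
α_i > 1 for i ∈ {1}; NE contributions (4, 0, 0, 0), S = 4.
u_2 = (13 − 0) + 0.5·4 = 15.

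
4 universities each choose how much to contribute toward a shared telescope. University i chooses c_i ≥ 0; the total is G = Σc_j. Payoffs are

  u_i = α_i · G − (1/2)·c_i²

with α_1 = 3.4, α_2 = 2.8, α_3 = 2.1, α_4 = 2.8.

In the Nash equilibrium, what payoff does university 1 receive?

University i's FOC: ∂u_i/∂c_i = α_i − c_i = 0, so c_i* = α_i.
NE contributions = (3.4, 2.8, 2.1, 2.8); G = 11.1.
u_1 = α_1·G − ½·(c_1)² = 3.4·11.1 − ½·3.4² = 31.96.

31.96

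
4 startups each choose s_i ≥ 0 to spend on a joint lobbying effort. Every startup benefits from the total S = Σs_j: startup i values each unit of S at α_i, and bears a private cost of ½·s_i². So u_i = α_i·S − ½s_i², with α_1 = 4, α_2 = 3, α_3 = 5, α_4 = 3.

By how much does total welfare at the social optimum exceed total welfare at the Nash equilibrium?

254.5

Startup i's FOC: ∂u_i/∂s_i = α_i − s_i = 0, so s_i* = α_i.
NE contributions = (4, 3, 5, 3); S = 15.
W^NE = (Σα)·S − ½Σα_i² = 15² − ½·59 = 195.5.
Planner sets s_i = Σα_j = 15 for every i, so S^SO = 4·15 = 60.
W^SO = (Σα)·S^SO − ½·4·(Σα)² = (4/2)·15² = 450.
Deadweight loss = W^SO − W^NE = 254.5.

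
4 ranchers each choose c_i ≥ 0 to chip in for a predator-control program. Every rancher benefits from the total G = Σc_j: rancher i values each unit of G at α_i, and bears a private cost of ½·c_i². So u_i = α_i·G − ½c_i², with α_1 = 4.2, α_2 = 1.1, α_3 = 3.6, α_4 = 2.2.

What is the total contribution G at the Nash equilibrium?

11.1

Rancher i's FOC: ∂u_i/∂c_i = α_i − c_i = 0, so c_i* = α_i.
NE contributions = (4.2, 1.1, 3.6, 2.2); G = 11.1.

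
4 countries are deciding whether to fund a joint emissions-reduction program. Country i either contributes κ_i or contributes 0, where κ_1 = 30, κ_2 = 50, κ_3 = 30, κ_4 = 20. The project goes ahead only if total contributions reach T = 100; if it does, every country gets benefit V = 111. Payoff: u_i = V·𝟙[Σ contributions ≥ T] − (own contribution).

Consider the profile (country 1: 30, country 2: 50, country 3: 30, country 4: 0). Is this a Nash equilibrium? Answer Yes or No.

Yes

Total = 110 ≥ 100: provided.
Country 1 (pledges 30, payoff 81): dropping to 0 → total 80, payoff 0. No gain.
Country 2 (pledges 50, payoff 61): dropping to 0 → total 60, payoff 0. No gain.
Country 3 (pledges 30, payoff 81): dropping to 0 → total 80, payoff 0. No gain.
Country 4 (pledges 0, payoff 111): pledging 20 → total 130, payoff 91. No gain.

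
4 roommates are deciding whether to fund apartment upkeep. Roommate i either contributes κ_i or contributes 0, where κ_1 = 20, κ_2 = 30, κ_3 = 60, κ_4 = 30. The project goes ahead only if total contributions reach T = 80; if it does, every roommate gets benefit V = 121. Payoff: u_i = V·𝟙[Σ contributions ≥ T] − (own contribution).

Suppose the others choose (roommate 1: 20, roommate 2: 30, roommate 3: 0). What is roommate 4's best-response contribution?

30

Others' total = 50. Contributing 30 brings total to 80 ≥ 80: gain V − κ_4 = 91.
Best response: 30.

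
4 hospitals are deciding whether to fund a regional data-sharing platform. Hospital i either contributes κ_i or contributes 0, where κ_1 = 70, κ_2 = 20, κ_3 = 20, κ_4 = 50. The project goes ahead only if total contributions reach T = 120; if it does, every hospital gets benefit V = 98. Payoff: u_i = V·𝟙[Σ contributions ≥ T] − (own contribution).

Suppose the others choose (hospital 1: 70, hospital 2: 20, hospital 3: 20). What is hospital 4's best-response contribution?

Others' total = 110. Contributing 50 brings total to 160 ≥ 120: gain V − κ_4 = 48.
Best response: 50.

50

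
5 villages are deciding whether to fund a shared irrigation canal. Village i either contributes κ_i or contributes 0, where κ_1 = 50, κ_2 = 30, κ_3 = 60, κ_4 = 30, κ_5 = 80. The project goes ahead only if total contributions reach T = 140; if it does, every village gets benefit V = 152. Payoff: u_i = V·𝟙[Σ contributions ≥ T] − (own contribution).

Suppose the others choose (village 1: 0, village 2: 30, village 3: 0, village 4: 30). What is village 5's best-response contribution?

Others' total = 60. Contributing 80 brings total to 140 ≥ 140: gain V − κ_5 = 72.
Best response: 80.

80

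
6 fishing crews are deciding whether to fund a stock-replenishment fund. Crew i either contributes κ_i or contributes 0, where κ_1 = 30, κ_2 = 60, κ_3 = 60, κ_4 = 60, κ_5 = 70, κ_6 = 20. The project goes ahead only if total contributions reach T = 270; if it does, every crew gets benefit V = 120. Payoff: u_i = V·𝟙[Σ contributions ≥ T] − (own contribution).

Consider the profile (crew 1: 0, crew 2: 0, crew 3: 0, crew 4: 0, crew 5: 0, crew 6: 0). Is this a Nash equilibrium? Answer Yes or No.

Total = 0 < 270: not provided.
Crew 1 (pledges 0, payoff 0): pledging 30 → total 30, payoff -30. No gain.
Crew 2 (pledges 0, payoff 0): pledging 60 → total 60, payoff -60. No gain.
Crew 3 (pledges 0, payoff 0): pledging 60 → total 60, payoff -60. No gain.
Crew 4 (pledges 0, payoff 0): pledging 60 → total 60, payoff -60. No gain.
Crew 5 (pledges 0, payoff 0): pledging 70 → total 70, payoff -70. No gain.
Crew 6 (pledges 0, payoff 0): pledging 20 → total 20, payoff -20. No gain.

Yes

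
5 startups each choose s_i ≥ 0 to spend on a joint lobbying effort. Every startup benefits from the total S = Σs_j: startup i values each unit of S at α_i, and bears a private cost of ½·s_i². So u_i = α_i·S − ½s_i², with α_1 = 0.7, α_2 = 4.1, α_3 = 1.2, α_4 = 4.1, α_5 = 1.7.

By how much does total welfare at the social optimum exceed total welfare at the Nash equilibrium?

Startup i's FOC: ∂u_i/∂s_i = α_i − s_i = 0, so s_i* = α_i.
NE contributions = (0.7, 4.1, 1.2, 4.1, 1.7); S = 11.8.
W^NE = (Σα)·S − ½Σα_i² = 11.8² − ½·38.44 = 120.02.
Planner sets s_i = Σα_j = 11.8 for every i, so S^SO = 5·11.8 = 59.
W^SO = (Σα)·S^SO − ½·5·(Σα)² = (5/2)·11.8² = 348.1.
Deadweight loss = W^SO − W^NE = 228.08.

228.08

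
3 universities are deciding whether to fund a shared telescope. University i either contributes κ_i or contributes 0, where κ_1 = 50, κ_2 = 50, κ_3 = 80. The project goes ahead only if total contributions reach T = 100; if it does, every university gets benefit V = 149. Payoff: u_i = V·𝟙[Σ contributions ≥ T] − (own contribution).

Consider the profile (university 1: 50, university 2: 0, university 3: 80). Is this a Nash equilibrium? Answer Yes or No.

Yes

Total = 130 ≥ 100: provided.
University 1 (pledges 50, payoff 99): dropping to 0 → total 80, payoff 0. No gain.
University 2 (pledges 0, payoff 149): pledging 50 → total 180, payoff 99. No gain.
University 3 (pledges 80, payoff 69): dropping to 0 → total 50, payoff 0. No gain.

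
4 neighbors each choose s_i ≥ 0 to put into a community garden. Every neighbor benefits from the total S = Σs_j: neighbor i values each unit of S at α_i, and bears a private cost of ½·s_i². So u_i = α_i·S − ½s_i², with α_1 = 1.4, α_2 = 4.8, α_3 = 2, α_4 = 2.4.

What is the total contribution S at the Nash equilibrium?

Neighbor i's FOC: ∂u_i/∂s_i = α_i − s_i = 0, so s_i* = α_i.
NE contributions = (1.4, 4.8, 2, 2.4); S = 10.6.

10.6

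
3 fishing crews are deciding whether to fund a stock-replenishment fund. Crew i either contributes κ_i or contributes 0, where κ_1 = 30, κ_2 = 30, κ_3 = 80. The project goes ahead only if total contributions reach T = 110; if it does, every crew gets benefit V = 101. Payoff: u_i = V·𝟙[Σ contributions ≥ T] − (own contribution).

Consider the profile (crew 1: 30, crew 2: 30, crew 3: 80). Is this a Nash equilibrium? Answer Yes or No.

Total = 140 ≥ 110: provided.
Crew 1 (pledges 30, payoff 71): dropping to 0 → total 110, payoff 101. Profitable deviation.

No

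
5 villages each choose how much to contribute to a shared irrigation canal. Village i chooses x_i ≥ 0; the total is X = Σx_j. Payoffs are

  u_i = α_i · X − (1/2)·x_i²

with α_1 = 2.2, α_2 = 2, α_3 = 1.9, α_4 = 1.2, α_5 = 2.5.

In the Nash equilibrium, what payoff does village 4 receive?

11.04

Village i's FOC: ∂u_i/∂x_i = α_i − x_i = 0, so x_i* = α_i.
NE contributions = (2.2, 2, 1.9, 1.2, 2.5); X = 9.8.
u_4 = α_4·X − ½·(x_4)² = 1.2·9.8 − ½·1.2² = 11.04.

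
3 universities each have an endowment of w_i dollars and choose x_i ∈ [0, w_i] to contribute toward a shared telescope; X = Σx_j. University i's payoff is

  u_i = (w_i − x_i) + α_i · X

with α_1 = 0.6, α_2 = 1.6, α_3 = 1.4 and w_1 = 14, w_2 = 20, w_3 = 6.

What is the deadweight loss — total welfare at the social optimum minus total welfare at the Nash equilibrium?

36.4

∂u_i/∂x_i = α_i − 1, so university i contributes w_i if α_i > 1, else 0.
α_i > 1 for i ∈ {2, 3}; NE contributions (0, 20, 6), X = 26.
W^NE = Σw_i − X^NE + (Σα_i)·X^NE = 40 + 2.6·26 = 107.6.
Planner: ∂(Σu_j)/∂x_i = Σα_j − 1 = 2.6 > 0, so everyone contributes w_i; X^SO = 40, W^SO = 40 + 2.6·40 = 144.
Deadweight loss = 36.4.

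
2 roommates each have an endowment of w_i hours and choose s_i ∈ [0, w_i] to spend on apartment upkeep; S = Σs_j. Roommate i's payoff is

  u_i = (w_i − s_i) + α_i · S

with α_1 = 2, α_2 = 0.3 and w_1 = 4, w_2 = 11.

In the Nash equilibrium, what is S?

∂u_i/∂s_i = α_i − 1, so roommate i contributes w_i if α_i > 1, else 0.
α_i > 1 for i ∈ {1}; NE contributions (4, 0), S = 4.

4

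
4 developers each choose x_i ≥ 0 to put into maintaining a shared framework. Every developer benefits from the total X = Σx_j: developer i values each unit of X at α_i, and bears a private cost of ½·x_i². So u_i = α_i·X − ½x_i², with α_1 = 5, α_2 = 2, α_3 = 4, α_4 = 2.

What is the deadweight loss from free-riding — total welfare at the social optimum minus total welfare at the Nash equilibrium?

193.5

Developer i's FOC: ∂u_i/∂x_i = α_i − x_i = 0, so x_i* = α_i.
NE contributions = (5, 2, 4, 2); X = 13.
W^NE = (Σα)·X − ½Σα_i² = 13² − ½·49 = 144.5.
Planner sets x_i = Σα_j = 13 for every i, so X^SO = 4·13 = 52.
W^SO = (Σα)·X^SO − ½·4·(Σα)² = (4/2)·13² = 338.
Deadweight loss = W^SO − W^NE = 193.5.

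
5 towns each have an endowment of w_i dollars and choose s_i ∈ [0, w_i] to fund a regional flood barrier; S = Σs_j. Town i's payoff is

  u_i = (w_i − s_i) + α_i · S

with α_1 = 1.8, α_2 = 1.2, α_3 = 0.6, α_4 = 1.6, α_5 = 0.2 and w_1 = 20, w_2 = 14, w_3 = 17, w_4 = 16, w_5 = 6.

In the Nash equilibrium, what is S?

50

∂u_i/∂s_i = α_i − 1, so town i contributes w_i if α_i > 1, else 0.
α_i > 1 for i ∈ {1, 2, 4}; NE contributions (20, 14, 0, 16, 0), S = 50.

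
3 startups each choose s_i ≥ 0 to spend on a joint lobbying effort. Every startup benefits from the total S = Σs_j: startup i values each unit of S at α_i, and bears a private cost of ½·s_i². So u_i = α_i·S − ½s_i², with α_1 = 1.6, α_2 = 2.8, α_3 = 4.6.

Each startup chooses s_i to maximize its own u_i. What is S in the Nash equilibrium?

Startup i's FOC: ∂u_i/∂s_i = α_i − s_i = 0, so s_i* = α_i.
NE contributions = (1.6, 2.8, 4.6); S = 9.

9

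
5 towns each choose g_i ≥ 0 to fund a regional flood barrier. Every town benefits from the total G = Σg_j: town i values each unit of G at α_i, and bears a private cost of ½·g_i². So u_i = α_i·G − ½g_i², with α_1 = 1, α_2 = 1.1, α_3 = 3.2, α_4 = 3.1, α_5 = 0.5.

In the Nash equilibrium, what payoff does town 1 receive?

8.4

Town i's FOC: ∂u_i/∂g_i = α_i − g_i = 0, so g_i* = α_i.
NE contributions = (1, 1.1, 3.2, 3.1, 0.5); G = 8.9.
u_1 = α_1·G − ½·(g_1)² = 1·8.9 − ½·1² = 8.4.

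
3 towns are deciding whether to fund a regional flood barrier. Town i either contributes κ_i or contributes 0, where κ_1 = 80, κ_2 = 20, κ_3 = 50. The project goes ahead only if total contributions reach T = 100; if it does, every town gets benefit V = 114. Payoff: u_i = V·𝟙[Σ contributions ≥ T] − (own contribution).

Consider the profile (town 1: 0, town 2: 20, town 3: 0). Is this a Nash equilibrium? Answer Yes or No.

Total = 20 < 100: not provided.
Town 1 (pledges 0, payoff 0): pledging 80 → total 100, payoff 34. Profitable deviation.

No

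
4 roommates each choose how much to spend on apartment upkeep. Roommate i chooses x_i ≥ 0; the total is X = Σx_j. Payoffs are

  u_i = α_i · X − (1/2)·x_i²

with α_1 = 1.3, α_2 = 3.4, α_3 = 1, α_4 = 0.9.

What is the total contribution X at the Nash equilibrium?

6.6

Roommate i's FOC: ∂u_i/∂x_i = α_i − x_i = 0, so x_i* = α_i.
NE contributions = (1.3, 3.4, 1, 0.9); X = 6.6.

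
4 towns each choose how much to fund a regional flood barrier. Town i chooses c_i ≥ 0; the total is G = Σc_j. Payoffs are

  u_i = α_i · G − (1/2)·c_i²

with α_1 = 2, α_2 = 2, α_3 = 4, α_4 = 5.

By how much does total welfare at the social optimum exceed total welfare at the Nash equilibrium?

Town i's FOC: ∂u_i/∂c_i = α_i − c_i = 0, so c_i* = α_i.
NE contributions = (2, 2, 4, 5); G = 13.
W^NE = (Σα)·G − ½Σα_i² = 13² − ½·49 = 144.5.
Planner sets c_i = Σα_j = 13 for every i, so G^SO = 4·13 = 52.
W^SO = (Σα)·G^SO − ½·4·(Σα)² = (4/2)·13² = 338.
Deadweight loss = W^SO − W^NE = 193.5.

193.5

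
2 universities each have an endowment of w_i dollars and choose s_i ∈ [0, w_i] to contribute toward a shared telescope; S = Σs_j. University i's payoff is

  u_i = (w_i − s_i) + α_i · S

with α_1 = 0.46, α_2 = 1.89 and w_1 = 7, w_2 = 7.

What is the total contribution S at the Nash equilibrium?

7

∂u_i/∂s_i = α_i − 1, so university i contributes w_i if α_i > 1, else 0.
α_i > 1 for i ∈ {2}; NE contributions (0, 7), S = 7.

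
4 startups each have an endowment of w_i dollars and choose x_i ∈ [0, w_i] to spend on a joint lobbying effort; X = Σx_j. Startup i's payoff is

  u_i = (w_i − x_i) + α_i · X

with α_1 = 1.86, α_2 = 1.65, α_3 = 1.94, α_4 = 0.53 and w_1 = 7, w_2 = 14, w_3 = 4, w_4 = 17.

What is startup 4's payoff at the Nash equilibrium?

30.25

∂u_i/∂x_i = α_i − 1, so startup i contributes w_i if α_i > 1, else 0.
α_i > 1 for i ∈ {1, 2, 3}; NE contributions (7, 14, 4, 0), X = 25.
u_4 = (17 − 0) + 0.53·25 = 30.25.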